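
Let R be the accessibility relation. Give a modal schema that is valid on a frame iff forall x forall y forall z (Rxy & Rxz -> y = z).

◇s → □s

A defining formula is ◇s → □s (the CD axiom).
Suppose ◇s→□s is valid. Take Rxy, Rxz and set V(s)={y}. Then ◇s at x, so □s at x, so s at z, i.e. z=y.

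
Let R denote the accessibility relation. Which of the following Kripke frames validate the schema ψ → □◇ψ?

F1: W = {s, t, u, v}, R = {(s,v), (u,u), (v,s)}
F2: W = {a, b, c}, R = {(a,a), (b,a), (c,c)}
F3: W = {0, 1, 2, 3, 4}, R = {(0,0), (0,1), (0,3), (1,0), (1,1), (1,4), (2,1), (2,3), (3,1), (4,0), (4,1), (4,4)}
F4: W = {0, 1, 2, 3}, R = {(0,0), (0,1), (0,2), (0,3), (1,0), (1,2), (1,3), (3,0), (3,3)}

This is the axiom for symmetry; its first-order frame correspondent is ∀x ∀y (Rxy → Ryx).
F1: condition met.
F2: fails — Rba but not Rab.
F3: fails — R31 but not R13.
F4: fails — R02 but not R20.

F1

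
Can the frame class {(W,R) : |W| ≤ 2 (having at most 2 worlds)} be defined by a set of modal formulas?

Any modally definable frame class is closed under disjoint unions.
Any modal formula valid on each of 3 disjoint one-world frames is valid on their disjoint union (validity is preserved under disjoint unions). Each one-world frame has |W|=1≤2, but the union has |W|=3.
So no modal formula (or set of formulas) defines exactly the |W|≤2 frames.

No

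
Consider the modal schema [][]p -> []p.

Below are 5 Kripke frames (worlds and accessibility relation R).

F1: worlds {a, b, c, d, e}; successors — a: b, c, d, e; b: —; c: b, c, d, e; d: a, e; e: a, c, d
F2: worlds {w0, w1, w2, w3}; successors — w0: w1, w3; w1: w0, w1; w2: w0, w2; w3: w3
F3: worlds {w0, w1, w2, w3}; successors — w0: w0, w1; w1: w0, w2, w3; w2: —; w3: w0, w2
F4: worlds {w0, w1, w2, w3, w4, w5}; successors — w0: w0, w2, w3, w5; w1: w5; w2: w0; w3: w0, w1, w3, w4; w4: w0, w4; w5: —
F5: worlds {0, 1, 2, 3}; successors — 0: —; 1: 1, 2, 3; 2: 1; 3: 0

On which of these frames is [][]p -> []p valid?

F1, F2

This is the axiom for density; its first-order frame correspondent is forall x forall y (Rxy -> exists z (Rxz & Rzy)).
F1: condition met.
F2: condition met.
F3: fails — Rw3w2 but no z with Rw3z and Rzw2.
F4: fails — Rw1w5 but no z with Rw1z and Rzw5.
F5: fails — R30 but no z with R3z and Rz0.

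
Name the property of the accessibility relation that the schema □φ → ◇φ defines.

Suppose □φ→◇φ is valid. At any x set V(φ)=W. Then □φ at x, so ◇φ at x, so x has a successor.

Seriality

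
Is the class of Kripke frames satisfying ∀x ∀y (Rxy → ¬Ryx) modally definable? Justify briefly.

No — not modally definable

Modal frame validity is preserved under surjective bounded morphisms.
The 4-cycle (worlds 0,1,2,3 with 0→1→2→3→0) is asymmetric. Mapping every world to a single reflexive point • is a surjective bounded morphism, and the reflexive point is not asymmetric (R•• but asymmetry requires ¬R••).
So the class is not modally definable.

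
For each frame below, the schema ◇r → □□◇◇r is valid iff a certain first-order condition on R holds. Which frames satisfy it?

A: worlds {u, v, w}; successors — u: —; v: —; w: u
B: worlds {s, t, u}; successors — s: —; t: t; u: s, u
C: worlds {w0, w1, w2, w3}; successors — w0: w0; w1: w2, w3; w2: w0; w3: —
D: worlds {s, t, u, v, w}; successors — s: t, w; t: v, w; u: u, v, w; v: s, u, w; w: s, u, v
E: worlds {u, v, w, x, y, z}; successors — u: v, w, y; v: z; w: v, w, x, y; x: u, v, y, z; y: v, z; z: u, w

The schema corresponds to a generalized confluence (Geach) condition: ∀x ∀y ∀z ((xRy ∧ xR²z) → ∃w (y = w ∧ zR²w)).
A: holds.
B: fails — uRs, uR²s but no w with s=w and sR²w.
C: fails — w1Rw2, w1R²w0 but no w with w2=w and w0R²w.
D: fails — sRt, sR²s but no w* with t=w* and sR²w*.
E: fails — uRv, uR²v but no t with v=t and vR²t.

A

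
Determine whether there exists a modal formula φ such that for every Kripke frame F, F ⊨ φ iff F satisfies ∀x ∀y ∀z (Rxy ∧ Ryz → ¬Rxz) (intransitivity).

Any modally definable frame class is closed under surjective bounded morphisms.
The 7-cycle (worlds a,b,c,d,e,f,g with a→b→c→d→e→f→g→a) is intransitive. Mapping every world to a single reflexive point • is a surjective bounded morphism; the reflexive point is not intransitive (R••∧R•• but R••).
So no modal formula (or set of formulas) defines exactly the intransitive frames.

No — not modally definable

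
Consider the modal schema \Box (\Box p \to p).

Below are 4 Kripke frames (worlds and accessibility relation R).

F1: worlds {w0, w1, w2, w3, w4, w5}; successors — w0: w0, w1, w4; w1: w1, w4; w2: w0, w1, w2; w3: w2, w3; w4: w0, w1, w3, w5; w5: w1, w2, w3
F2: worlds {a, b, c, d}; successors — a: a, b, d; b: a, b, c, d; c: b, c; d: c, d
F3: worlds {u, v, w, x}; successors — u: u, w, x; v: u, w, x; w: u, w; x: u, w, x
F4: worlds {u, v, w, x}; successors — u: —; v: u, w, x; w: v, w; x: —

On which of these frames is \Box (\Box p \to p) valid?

Frame correspondent (Sahlqvist): \forall x \forall y (Rxy \to Ryy) — i.e. shift-reflexivity.
F1: fails — Rw0w4 but not Rw4w4.
F2: condition met.
F3: condition met.
F4: fails — Rvu but not Ruu.

F2, F3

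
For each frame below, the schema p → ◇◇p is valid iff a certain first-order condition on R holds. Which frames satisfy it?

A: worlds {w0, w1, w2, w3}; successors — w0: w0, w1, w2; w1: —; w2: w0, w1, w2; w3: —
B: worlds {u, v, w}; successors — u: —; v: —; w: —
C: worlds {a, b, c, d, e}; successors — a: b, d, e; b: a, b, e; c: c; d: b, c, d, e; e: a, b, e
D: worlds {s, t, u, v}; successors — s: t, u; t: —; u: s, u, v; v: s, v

C

This is the axiom for a generalized confluence (Geach) condition; its first-order frame correspondent is ∀x ∃w (x = w ∧ xR²w).
A: fails — at w1 but no w with w1=w and w1R²w.
B: fails — at u but no t with u=t and uR²t.
C: satisfies the condition.
D: fails — at t but no w with t=w and tR²w.
Valid on: C.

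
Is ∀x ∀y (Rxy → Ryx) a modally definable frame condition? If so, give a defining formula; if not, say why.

Definable; q → □◇q defines it

This is a Sahlqvist condition; the B axiom q → □◇q defines it.
Suppose q→□◇q is valid. Take Rxy and set V(q)={x}. Then q at x, so □◇q at x, so ◇q at y, so some z with Ryz has q; z=x, i.e. Ryx.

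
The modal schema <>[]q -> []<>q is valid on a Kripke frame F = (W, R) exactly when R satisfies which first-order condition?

convergence: forall x forall y forall z (Rxy & Rxz -> exists w (Ryw & Rzw))

This is the .2 axiom.
It corresponds to convergence: forall x forall y forall z (Rxy & Rxz -> exists w (Ryw & Rzw)).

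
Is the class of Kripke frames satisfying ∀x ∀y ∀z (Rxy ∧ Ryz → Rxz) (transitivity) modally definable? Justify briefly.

Yes — defined by □p → □□p

Yes: it is transitivity, defined by the 4 schema □p → □□p.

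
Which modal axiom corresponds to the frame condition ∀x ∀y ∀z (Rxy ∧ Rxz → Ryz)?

◇p → □◇p

The condition is the Euclidean property. The 5 schema ◇p → □◇p defines it.
Suppose ◇p→□◇p is valid. Take Rxy, Rxz and set V(p)={y}. Then ◇p at x, so □◇p at x, so ◇p at z, so some w with Rzw has p; w=y, i.e. Rzy. By symmetry of the argument, Ryz.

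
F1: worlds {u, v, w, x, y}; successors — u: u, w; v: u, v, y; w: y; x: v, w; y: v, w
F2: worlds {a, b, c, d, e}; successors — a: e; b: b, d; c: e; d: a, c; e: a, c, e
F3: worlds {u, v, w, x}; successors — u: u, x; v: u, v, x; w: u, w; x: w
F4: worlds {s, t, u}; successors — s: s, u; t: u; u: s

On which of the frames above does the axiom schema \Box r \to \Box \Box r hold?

The schema corresponds to transitivity: \forall x \forall y \forall z (Rxy \wedge Ryz \to Rxz).
F1: fails — Rxw and Rwy but not Rxy.
F2: fails — Rdc and Rce but not Rde.
F3: fails — Rxw and Rwu but not Rxu.
F4: fails — Rus and Rsu but not Ruu.
Valid on no frame.

none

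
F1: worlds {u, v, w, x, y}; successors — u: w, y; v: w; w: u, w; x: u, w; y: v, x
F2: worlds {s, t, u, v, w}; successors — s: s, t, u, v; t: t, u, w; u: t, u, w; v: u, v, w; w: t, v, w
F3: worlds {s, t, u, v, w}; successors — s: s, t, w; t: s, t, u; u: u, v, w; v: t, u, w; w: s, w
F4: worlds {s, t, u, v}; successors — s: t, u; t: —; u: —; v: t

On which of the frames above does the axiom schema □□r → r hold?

F2, F3

This is the axiom for a generalized confluence (Geach) condition; its first-order frame correspondent is ∀x ∃w (xR²w ∧ x = w).
F1: fails — at v but no t with vR²t and v=t.
F2: ✓.
F3: ✓.
F4: fails — at s but no w with sR²w and s=w.
Valid on: F2, F3.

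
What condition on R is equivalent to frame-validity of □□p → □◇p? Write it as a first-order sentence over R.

∀x ∀z (xRz → ∃w (xR²w ∧ zRw))

This is a Sahlqvist (Geach-type) schema ◇^0□^2p → □^1◇^1p.
First-order correspondent: ∀x ∀z (xRz → ∃w (xR²w ∧ zRw)).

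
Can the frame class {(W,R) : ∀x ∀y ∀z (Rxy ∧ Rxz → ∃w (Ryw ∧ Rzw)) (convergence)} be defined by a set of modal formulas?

The condition is convergence. A defining modal formula is ◇□p → □◇p.
Suppose ◇□p→□◇p is valid. Take Rxy, Rxz and set V(p)={w : Ryw}. Then □p at y so ◇□p at x, so □◇p at x, so ◇p at z, giving w with Rzw and Ryw.

Yes — defined by ◇□p → □◇p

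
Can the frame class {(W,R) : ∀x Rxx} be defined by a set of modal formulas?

Yes — defined by □q → q

Yes: it is reflexivity, defined by the T schema □q → q.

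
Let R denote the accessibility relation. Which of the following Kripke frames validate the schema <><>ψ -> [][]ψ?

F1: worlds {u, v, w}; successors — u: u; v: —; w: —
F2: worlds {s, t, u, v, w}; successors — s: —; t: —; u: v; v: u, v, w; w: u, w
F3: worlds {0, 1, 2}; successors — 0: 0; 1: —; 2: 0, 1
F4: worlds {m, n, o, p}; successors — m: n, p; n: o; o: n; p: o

F1, F3, F4

This is the axiom for a generalized confluence (Geach) condition; its first-order frame correspondent is forall x forall y forall z ((x R^2 y & x R^2 z) -> exists w (y = w & z = w)).
F1: condition met.
F2: fails — uR²u, uR²v but u ≠ v.
F3: condition met.
F4: condition met.
Valid on: F1, F3, F4.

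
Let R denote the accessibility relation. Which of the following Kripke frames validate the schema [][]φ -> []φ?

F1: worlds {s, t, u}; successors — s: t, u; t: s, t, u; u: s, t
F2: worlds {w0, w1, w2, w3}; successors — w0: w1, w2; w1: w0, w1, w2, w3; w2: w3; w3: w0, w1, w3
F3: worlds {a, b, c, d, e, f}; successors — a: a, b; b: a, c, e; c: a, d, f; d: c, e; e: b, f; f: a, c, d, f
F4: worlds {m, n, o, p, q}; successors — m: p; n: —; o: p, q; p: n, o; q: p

The schema corresponds to density: forall x forall y (Rxy -> exists z (Rxz & Rzy)).
F1: satisfies the condition.
F2: satisfies the condition.
F3: fails — Rbc but no z with Rbz and Rzc.
F4: fails — Rpn but no z with Rpz and Rzn.
Valid on: F1, F2.

F1, F2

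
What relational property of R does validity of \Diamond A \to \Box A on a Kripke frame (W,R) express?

Suppose ◇A→□A is valid. Take Rxy, Rxz and set V(A)={y}. Then ◇A at x, so □A at x, so A at z, i.e. z=y.
The converse is a direct semantic check.
So the correspondent is partial functionality.

partial functionality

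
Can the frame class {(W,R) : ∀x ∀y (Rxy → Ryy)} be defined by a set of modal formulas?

Yes — defined by □(□p → p)

Yes: it is shift-reflexivity, defined by the T□ schema □(□p → p).
Suppose □(□p→p) is valid. Take Rxy and set V(p)={w : Ryw}. Then at y, □p holds; since □(□p→p) at x, □p→p at y, so p at y, i.e. Ryy.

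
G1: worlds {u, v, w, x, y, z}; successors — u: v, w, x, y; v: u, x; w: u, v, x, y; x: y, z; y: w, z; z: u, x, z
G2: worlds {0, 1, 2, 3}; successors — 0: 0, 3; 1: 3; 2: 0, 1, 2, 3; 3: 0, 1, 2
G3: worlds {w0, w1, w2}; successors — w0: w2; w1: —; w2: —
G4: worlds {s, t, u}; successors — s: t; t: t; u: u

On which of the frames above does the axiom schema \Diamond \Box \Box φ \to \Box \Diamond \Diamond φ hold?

The schema corresponds to a generalized confluence (Geach) condition: \forall x \forall y \forall z ((xRy \wedge xRz) \to \exists w (y R^2 w \wedge z R^2 w)).
G1: condition met.
G2: condition met.
G3: fails — w0Rw2, w0Rw2 but no w with w2R²w and w2R²w.
G4: condition met.

G1, G2, G4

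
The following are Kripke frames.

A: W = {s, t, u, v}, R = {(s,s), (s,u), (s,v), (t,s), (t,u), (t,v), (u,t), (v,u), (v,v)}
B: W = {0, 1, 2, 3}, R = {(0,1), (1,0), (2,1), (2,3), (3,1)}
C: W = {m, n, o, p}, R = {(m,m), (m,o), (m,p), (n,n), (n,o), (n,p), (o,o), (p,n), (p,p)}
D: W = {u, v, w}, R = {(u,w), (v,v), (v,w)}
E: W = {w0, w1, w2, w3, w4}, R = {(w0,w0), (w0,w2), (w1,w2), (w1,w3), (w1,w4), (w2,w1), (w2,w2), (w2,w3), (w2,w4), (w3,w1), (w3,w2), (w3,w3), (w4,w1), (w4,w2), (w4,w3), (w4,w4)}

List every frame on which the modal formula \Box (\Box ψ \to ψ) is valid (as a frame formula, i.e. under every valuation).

The schema corresponds to shift-reflexivity: \forall x \forall y (Rxy \to Ryy).
A: fails — Rut but not Rtt.
B: fails — R10 but not R00.
C: ✓.
D: fails — Ruw but not Rww.
E: fails — Rw3w1 but not Rw1w1.
Valid on: C.

C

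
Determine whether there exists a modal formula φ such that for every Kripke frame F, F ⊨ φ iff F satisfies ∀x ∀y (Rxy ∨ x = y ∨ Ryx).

No

If a class were modally definable it would be closed under disjoint unions (Goldblatt–Thomason).
Take 3 disjoint single-world reflexive frames: each is trivially connected, but their disjoint union has 3 worlds with no edge between distinct components, so it is not connected.
Hence connectedness of R is not modally definable.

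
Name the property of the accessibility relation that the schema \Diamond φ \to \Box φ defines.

Partial functionality

Suppose ◇φ→□φ is valid. Take Rxy, Rxz and set V(φ)={y}. Then ◇φ at x, so □φ at x, so φ at z, i.e. z=y.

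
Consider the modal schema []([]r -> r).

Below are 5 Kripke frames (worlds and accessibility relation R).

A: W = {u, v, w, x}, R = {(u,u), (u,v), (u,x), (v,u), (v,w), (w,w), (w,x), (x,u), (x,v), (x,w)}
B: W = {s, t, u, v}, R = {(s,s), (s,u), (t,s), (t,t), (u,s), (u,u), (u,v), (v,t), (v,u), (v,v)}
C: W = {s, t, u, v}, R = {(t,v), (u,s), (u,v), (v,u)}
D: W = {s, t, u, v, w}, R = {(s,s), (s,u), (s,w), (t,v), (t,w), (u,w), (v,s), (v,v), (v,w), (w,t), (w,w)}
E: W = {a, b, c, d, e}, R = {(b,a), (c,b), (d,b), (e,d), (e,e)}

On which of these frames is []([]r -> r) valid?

B

Frame correspondent (Sahlqvist): forall x forall y (Rxy -> Ryy) — i.e. shift-reflexivity.
A: fails — Ruv but not Rvv.
B: ✓.
C: fails — Rus but not Rss.
D: fails — Rwt but not Rtt.
E: fails — Red but not Rdd.
Valid on: B.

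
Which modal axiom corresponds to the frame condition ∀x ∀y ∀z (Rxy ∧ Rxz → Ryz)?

The condition is the Euclidean property. The 5 schema ◇s → □◇s defines it.
Suppose ◇s→□◇s is valid. Take Rxy, Rxz and set V(s)={y}. Then ◇s at x, so □◇s at x, so ◇s at z, so some w with Rzw has s; w=y, i.e. Rzy. By symmetry of the argument, Ryz.

◇s → □◇s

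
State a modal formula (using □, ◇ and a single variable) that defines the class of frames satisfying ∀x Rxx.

The condition is reflexivity. The T schema □q → q defines it.
Suppose □q→q is valid. At any x set V(q)={w : Rxw}. Then □q holds at x, so q holds at x, i.e. Rxx.

□q → q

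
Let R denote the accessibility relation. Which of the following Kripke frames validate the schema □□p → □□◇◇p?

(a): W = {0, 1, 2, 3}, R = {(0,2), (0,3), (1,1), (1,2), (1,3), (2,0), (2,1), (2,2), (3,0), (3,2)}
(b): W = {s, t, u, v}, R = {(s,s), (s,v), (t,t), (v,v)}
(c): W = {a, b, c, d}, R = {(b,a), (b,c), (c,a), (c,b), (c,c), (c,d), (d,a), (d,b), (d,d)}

The schema corresponds to a generalized confluence (Geach) condition: ∀x ∀z (xR²z → ∃w (xR²w ∧ zR²w)).
(a): satisfies the condition.
(b): satisfies the condition.
(c): fails — bR²a but no w with bR²w and aR²w.

(a), (b)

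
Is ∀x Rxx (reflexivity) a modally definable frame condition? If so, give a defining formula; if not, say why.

Definable; □q → q defines it

The condition is reflexivity. A defining modal formula is □q → q.
Suppose □q→q is valid. At any x set V(q)={w : Rxw}. Then □q holds at x, so q holds at x, i.e. Rxx.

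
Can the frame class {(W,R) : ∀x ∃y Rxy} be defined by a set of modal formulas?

This is a Sahlqvist condition; the D axiom □q → ◇q defines it.
Suppose □q→◇q is valid. At any x set V(q)=W. Then □q at x, so ◇q at x, so x has a successor.

Yes — defined by □q → ◇q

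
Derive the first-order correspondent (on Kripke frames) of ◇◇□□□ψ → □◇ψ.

∀x ∀y ∀z ((xR²y ∧ xRz) → ∃w (yR³w ∧ zRw))

This is a Sahlqvist (Geach-type) schema ◇^2□^3ψ → □^1◇^1ψ.
First-order correspondent: ∀x ∀y ∀z ((xR²y ∧ xRz) → ∃w (yR³w ∧ zRw)).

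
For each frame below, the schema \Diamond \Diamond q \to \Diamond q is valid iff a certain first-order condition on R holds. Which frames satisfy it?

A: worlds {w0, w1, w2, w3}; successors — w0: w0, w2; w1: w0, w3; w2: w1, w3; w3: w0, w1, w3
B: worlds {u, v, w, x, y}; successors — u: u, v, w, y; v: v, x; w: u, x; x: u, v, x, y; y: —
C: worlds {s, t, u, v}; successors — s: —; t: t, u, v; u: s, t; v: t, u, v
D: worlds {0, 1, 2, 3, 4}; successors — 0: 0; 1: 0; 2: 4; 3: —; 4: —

This is the axiom for transitivity; its first-order frame correspondent is \forall x \forall y \forall z (Rxy \wedge Ryz \to Rxz).
A: fails — Rw1w0 and Rw0w2 but not Rw1w2.
B: fails — Ruv and Rvx but not Rux.
C: fails — Rut and Rtv but not Ruv.
D: satisfies the condition.
Valid on: D.

D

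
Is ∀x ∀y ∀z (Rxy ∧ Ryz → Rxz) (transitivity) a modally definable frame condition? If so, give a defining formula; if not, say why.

The condition is transitivity. A defining modal formula is □q → □□q.
Suppose □q→□□q is valid. Take Rxy, Ryz and set V(q)={w : Rxw}. Then □q at x, so □□q at x, so □q at y, so q at z, i.e. Rxz.

Yes — defined by □q → □□q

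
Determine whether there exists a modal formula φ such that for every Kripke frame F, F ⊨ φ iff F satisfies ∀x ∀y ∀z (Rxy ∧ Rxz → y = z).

Yes, by ◇p → □p

The condition is partial functionality. A defining modal formula is ◇p → □p.
Suppose ◇p→□p is valid. Take Rxy, Rxz and set V(p)={y}. Then ◇p at x, so □p at x, so p at z, i.e. z=y.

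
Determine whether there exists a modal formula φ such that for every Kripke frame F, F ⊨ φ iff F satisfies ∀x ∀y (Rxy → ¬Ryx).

Not modally definable

If a class were modally definable it would be closed under surjective bounded morphisms (Goldblatt–Thomason).
The 3-cycle (worlds 0,1,2 with 0→1→2→0) is asymmetric. Mapping every world to a single reflexive point • is a surjective bounded morphism, and the reflexive point is not asymmetric (R•• but asymmetry requires ¬R••).
So the class is not modally definable.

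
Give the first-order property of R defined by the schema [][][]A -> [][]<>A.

This is a Sahlqvist (Geach-type) schema ◇^0□^3A → □^2◇^1A.
First-order correspondent: forall x forall z (x R^2 z -> exists w (x R^3 w & zRw)).

forall x forall z (x R^2 z -> exists w (x R^3 w & zRw))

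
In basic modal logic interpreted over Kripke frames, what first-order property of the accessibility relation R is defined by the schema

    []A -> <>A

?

seriality

Suppose □A→◇A is valid. At any x set V(A)=W. Then □A at x, so ◇A at x, so x has a successor.
Conversely, any frame satisfying forall x exists y Rxy validates the schema.
So the correspondent is seriality.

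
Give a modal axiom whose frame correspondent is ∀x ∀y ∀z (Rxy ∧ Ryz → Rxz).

□ψ → □□ψ

This is transitivity; the standard corresponding axiom is 4: □ψ → □□ψ.
Suppose □ψ→□□ψ is valid. Take Rxy, Ryz and set V(ψ)={w : Rxw}. Then □ψ at x, so □□ψ at x, so □ψ at y, so ψ at z, i.e. Rxz.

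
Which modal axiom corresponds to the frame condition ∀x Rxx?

A defining formula is □p → p (the T axiom).
Suppose □p→p is valid. At any x set V(p)={w : Rxw}. Then □p holds at x, so p holds at x, i.e. Rxx.

□p → p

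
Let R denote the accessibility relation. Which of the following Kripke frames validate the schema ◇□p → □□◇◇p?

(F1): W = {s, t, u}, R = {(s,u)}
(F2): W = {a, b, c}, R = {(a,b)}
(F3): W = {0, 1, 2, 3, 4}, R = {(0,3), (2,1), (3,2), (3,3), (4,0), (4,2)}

(F1), (F2)

This is the axiom for a generalized confluence (Geach) condition; its first-order frame correspondent is ∀x ∀y ∀z ((xRy ∧ xR²z) → ∃w (yRw ∧ zR²w)).
(F1): holds.
(F2): holds.
(F3): fails — 0R3, 0R²2 but no w with 3Rw and 2R²w.
Valid on: (F1), (F2).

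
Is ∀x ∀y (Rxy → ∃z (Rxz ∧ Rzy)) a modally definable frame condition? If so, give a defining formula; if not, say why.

The condition is density. A defining modal formula is □□q → □q.
Suppose □□q→□q is valid. Take Rxy and set V(q)={w : xR²w}. Then □□q at x, so □q at x, so q at y, i.e. ∃z(Rxz∧Rzy).

Definable; □□q → □q defines it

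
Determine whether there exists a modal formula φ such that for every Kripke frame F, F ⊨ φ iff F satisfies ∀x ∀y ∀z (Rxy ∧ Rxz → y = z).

Yes — defined by ◇q → □q

The condition is partial functionality. A defining modal formula is ◇q → □q.
Suppose ◇q→□q is valid. Take Rxy, Rxz and set V(q)={y}. Then ◇q at x, so □q at x, so q at z, i.e. z=y.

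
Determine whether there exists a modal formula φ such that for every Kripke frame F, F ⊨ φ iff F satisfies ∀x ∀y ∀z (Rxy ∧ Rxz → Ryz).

Yes — defined by ◇q → □◇q

This is a Sahlqvist condition; the 5 axiom ◇q → □◇q defines it.
Suppose ◇q→□◇q is valid. Take Rxy, Rxz and set V(q)={y}. Then ◇q at x, so □◇q at x, so ◇q at z, so some w with Rzw has q; w=y, i.e. Rzy. By symmetry of the argument, Ryz.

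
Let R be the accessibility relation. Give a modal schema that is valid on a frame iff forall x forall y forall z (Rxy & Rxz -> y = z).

This is partial functionality; the standard corresponding axiom is CD: ◇ψ → □ψ.
Suppose ◇ψ→□ψ is valid. Take Rxy, Rxz and set V(ψ)={y}. Then ◇ψ at x, so □ψ at x, so ψ at z, i.e. z=y.

◇ψ → □ψ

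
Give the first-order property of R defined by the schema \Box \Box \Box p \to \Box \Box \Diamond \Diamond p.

\forall x \forall z (x R^2 z \to \exists w (x R^3 w \wedge z R^2 w))

This is a Sahlqvist (Geach-type) schema ◇^0□^3p → □^2◇^2p.
Minimal-valuation argument: fix x; take any y with xR^0y and any z with xR^2z. Set V(p) to the set of worlds R-reachable from y in exactly 3 steps. Then □^3p holds at y, so the antecedent holds at x; validity forces ◇^2p at z, giving a w with zR^2w and yR^3w.
First-order correspondent: \forall x \forall z (x R^2 z \to \exists w (x R^3 w \wedge z R^2 w)).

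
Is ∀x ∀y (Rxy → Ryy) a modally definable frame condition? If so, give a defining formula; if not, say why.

Yes — defined by □(□p → p)

This is a Sahlqvist condition; the T□ axiom □(□p → p) defines it.
Suppose □(□p→p) is valid. Take Rxy and set V(p)={w : Ryw}. Then at y, □p holds; since □(□p→p) at x, □p→p at y, so p at y, i.e. Ryy.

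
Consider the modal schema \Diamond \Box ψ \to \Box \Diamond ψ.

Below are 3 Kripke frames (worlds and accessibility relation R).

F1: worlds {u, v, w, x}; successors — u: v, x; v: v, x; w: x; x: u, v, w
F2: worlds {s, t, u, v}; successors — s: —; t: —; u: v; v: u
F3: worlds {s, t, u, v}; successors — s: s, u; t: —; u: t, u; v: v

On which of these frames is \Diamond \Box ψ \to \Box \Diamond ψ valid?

This is the axiom for convergence; its first-order frame correspondent is \forall x \forall y \forall z (Rxy \wedge Rxz \to \exists w (Ryw \wedge Rzw)).
F1: satisfies the condition.
F2: satisfies the condition.
F3: fails — Rut and Rut but t and t have no common successor.
Valid on: F1, F2.

F1, F2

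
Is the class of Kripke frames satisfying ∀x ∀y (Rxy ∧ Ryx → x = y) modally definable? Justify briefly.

Not definable by any modal formula

Any modally definable frame class is closed under surjective bounded morphisms.
The 4-cycle (worlds 0,1,2,3 with 0→1→2→3→0) is antisymmetric. Sending even-indexed worlds to s and odd-indexed worlds to t is a surjective bounded morphism onto the two-world frame with s↔t, which is not antisymmetric.
So no modal formula (or set of formulas) defines exactly the antisymmetric frames.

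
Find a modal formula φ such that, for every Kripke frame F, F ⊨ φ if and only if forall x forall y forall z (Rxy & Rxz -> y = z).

◇q → □q

The condition is partial functionality. The CD schema ◇q → □q defines it.
Suppose ◇q→□q is valid. Take Rxy, Rxz and set V(q)={y}. Then ◇q at x, so □q at x, so q at z, i.e. z=y.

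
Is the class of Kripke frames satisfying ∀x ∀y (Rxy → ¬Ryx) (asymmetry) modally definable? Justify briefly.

No

Modal frame validity is preserved under surjective bounded morphisms.
The 4-cycle (worlds s,t,u,v with s→t→u→v→s) is asymmetric. Mapping every world to a single reflexive point • is a surjective bounded morphism, and the reflexive point is not asymmetric (R•• but asymmetry requires ¬R••).
So no modal formula (or set of formulas) defines exactly the asymmetric frames.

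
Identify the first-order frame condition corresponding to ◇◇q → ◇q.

Transitivity

This is frame-equivalent to □q → □□q (substitute ¬q for q and contrapose).
Suppose □q→□□q is valid. Take Rxy, Ryz and set V(q)={w : Rxw}. Then □q at x, so □□q at x, so □q at y, so q at z, i.e. Rxz.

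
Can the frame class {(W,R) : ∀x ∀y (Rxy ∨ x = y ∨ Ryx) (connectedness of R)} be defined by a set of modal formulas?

Not modally definable

Modal frame validity is preserved under disjoint unions.
Take 3 disjoint single-world reflexive frames: each is trivially connected, but their disjoint union has 3 worlds with no edge between distinct components, so it is not connected.
Hence connectedness of R is not modally definable.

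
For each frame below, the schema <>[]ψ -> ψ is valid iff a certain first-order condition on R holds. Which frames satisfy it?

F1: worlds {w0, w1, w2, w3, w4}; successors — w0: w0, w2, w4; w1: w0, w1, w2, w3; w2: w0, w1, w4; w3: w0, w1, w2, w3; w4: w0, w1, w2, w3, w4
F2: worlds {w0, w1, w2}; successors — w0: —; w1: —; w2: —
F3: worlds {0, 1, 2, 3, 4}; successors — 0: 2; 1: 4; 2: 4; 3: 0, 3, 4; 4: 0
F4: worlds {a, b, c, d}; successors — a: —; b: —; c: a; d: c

The schema corresponds to symmetry: forall x forall y (Rxy -> Ryx).
F1: fails — Rw4w3 but not Rw3w4.
F2: condition met.
F3: fails — R34 but not R43.
F4: fails — Rca but not Rac.

F2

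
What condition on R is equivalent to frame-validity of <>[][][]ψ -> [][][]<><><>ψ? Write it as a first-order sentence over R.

This is a Sahlqvist (Geach-type) schema ◇^1□^3ψ → □^3◇^3ψ.
First-order correspondent: forall x forall y forall z ((xRy & x R^3 z) -> exists w (y R^3 w & z R^3 w)).

forall x forall y forall z ((xRy & x R^3 z) -> exists w (y R^3 w & z R^3 w))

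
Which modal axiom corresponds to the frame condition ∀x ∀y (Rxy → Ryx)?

p → □◇p

A defining formula is p → □◇p (the B axiom).
Suppose p→□◇p is valid. Take Rxy and set V(p)={x}. Then p at x, so □◇p at x, so ◇p at y, so some z with Ryz has p; z=x, i.e. Ryx.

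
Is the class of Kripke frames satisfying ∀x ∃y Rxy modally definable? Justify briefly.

Definable; □r → ◇r defines it

Yes: it is seriality, defined by the D schema □r → ◇r.
Suppose □r→◇r is valid. At any x set V(r)=W. Then □r at x, so ◇r at x, so x has a successor.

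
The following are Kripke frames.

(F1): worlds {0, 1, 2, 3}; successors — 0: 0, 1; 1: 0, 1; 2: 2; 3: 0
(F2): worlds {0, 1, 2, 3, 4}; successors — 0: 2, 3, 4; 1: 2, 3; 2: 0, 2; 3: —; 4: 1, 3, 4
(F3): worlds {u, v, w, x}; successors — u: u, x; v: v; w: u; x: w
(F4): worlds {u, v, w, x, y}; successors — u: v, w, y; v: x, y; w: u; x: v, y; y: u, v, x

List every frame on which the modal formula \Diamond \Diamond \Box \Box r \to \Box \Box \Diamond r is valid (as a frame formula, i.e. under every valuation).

Frame correspondent (Sahlqvist): \forall x \forall y \forall z ((x R^2 y \wedge x R^2 z) \to \exists w (y R^2 w \wedge zRw)) — i.e. a generalized confluence (Geach) condition.
(F1): ✓.
(F2): fails — 0R²0, 0R²3 but no w with 0R²w and 3Rw.
(F3): fails — uR²w, uR²x but no t with wR²t and xRt.
(F4): fails — wR²w, wR²w but no t with wR²t and wRt.

(F1)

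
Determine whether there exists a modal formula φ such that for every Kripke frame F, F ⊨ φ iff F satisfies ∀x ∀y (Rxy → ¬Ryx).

Modal frame validity is preserved under surjective bounded morphisms.
The 5-cycle (worlds a,b,c,d,e with a→b→c→d→e→a) is asymmetric. Mapping every world to a single reflexive point • is a surjective bounded morphism, and the reflexive point is not asymmetric (R•• but asymmetry requires ¬R••).
So no modal formula (or set of formulas) defines exactly the asymmetric frames.

Not modally definable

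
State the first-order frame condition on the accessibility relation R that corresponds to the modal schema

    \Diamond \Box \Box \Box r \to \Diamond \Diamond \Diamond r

This is a Sahlqvist (Geach-type) schema ◇^1□^3r → □^0◇^3r.
First-order correspondent: \forall x \forall y (xRy \to \exists w (y R^3 w \wedge x R^3 w)).

\forall x \forall y (xRy \to \exists w (y R^3 w \wedge x R^3 w))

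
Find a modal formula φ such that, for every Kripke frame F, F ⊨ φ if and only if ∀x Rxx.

This is reflexivity; the standard corresponding axiom is T: □ψ → ψ.

□ψ → ψ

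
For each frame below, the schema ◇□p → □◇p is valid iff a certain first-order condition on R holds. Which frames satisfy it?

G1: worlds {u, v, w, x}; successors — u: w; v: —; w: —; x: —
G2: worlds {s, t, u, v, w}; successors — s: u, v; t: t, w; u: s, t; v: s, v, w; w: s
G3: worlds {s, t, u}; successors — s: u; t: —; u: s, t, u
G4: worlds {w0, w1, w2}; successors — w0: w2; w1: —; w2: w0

The schema corresponds to convergence: ∀x ∀y ∀z (Rxy ∧ Rxz → ∃w (Ryw ∧ Rzw)).
G1: fails — Ruw and Ruw but w and w have no common successor.
G2: fails — Rtw and Rtt but w and t have no common successor.
G3: fails — Rus and Rut but s and t have no common successor.
G4: ✓.

G4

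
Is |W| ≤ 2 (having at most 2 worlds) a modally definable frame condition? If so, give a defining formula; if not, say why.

If a class were modally definable it would be closed under disjoint unions (Goldblatt–Thomason).
Any modal formula valid on each of 3 disjoint one-world frames is valid on their disjoint union (validity is preserved under disjoint unions). Each one-world frame has |W|=1≤2, but the union has |W|=3.
So the class is not modally definable.

No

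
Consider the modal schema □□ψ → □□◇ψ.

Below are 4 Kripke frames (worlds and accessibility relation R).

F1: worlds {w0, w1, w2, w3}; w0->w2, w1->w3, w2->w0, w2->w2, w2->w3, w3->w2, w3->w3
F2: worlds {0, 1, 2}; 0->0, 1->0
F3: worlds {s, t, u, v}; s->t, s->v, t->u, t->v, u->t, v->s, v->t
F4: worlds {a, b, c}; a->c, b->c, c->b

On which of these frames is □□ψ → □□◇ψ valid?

F1, F2

The schema corresponds to a generalized confluence (Geach) condition: ∀x ∀z (xR²z → ∃w (xR²w ∧ zRw)).
F1: ✓.
F2: ✓.
F3: fails — tR²t but no w with tR²w and tRw.
F4: fails — aR²b but no w with aR²w and bRw.
Valid on: F1, F2.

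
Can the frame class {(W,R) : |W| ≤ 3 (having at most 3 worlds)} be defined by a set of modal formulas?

Not definable by any modal formula

If a class were modally definable it would be closed under disjoint unions (Goldblatt–Thomason).
Any modal formula valid on each of 4 disjoint one-world frames is valid on their disjoint union (validity is preserved under disjoint unions). Each one-world frame has |W|=1≤3, but the union has |W|=4.
Hence having at most 3 worlds is not modally definable.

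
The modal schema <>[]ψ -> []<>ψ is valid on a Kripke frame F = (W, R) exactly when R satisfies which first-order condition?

This schema is the .2 axiom.
Its frame correspondent is convergence — forall x forall y forall z (Rxy & Rxz -> exists w (Ryw & Rzw)).

convergence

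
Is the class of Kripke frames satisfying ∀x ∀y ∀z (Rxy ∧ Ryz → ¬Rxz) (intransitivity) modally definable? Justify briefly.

No — not modally definable

If a class were modally definable it would be closed under surjective bounded morphisms (Goldblatt–Thomason).
The 7-cycle (worlds s,t,u,v,w,x,y with s→t→u→v→w→x→y→s) is intransitive. Mapping every world to a single reflexive point • is a surjective bounded morphism; the reflexive point is not intransitive (R••∧R•• but R••).
Hence intransitivity is not modally definable.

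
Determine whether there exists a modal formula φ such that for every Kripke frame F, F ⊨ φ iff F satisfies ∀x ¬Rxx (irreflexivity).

If a class were modally definable it would be closed under surjective bounded morphisms (Goldblatt–Thomason).
The 3-cycle (worlds s,t,u with s→t→u→s) is irreflexive, and the map sending every world to a single reflexive point • is a surjective bounded morphism (forth: every edge maps to (•,•); back: every world has a successor). So any modal formula valid on the 3-cycle is also valid on the reflexive point, which is not irreflexive.
Hence irreflexivity is not modally definable.

No — not modally definable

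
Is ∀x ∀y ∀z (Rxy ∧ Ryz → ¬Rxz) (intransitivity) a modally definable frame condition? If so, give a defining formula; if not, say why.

No

If a class were modally definable it would be closed under surjective bounded morphisms (Goldblatt–Thomason).
The 5-cycle (worlds s,t,u,v,w with s→t→u→v→w→s) is intransitive. Mapping every world to a single reflexive point • is a surjective bounded morphism; the reflexive point is not intransitive (R••∧R•• but R••).
So no modal formula (or set of formulas) defines exactly the intransitive frames.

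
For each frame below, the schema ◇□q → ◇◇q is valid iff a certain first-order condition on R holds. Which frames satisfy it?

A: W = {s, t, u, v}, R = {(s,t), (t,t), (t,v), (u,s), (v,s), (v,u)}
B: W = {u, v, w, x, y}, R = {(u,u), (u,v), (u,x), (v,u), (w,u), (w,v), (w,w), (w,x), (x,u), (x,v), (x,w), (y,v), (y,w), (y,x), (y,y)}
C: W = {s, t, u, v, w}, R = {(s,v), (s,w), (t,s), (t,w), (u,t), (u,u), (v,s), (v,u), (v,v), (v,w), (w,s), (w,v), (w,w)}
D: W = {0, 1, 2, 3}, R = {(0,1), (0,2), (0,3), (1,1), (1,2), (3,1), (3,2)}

A, B, C

Frame correspondent (Sahlqvist): ∀x ∀y (xRy → ∃w (yRw ∧ xR²w)) — i.e. a generalized confluence (Geach) condition.
A: condition met.
B: condition met.
C: condition met.
D: fails — 0R2 but no w with 2Rw and 0R²w.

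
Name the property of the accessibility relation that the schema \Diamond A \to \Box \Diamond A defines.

The Euclidean property

Suppose ◇A→□◇A is valid. Take Rxy, Rxz and set V(A)={y}. Then ◇A at x, so □◇A at x, so ◇A at z, so some w with Rzw has A; w=y, i.e. Rzy. By symmetry of the argument, Ryz.
The converse is a direct semantic check.
So the correspondent is the Euclidean property.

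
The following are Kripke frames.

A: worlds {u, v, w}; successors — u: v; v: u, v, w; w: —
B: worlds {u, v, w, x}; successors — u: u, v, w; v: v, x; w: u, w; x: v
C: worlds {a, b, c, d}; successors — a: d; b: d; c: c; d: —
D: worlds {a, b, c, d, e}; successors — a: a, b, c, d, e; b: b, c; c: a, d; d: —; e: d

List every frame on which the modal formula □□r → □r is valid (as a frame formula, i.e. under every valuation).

This is the axiom for density; its first-order frame correspondent is ∀x ∀y (Rxy → ∃z (Rxz ∧ Rzy)).
A: condition met.
B: condition met.
C: fails — Rad but no z with Raz and Rzd.
D: fails — Red but no z with Rez and Rzd.
Valid on: A, B.

A, B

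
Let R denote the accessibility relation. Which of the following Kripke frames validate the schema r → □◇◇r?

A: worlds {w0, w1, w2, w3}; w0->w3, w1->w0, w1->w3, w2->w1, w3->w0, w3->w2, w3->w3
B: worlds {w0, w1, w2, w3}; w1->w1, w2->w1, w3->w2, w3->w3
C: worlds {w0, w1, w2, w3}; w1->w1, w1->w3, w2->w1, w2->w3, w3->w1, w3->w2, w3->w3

The schema corresponds to a generalized confluence (Geach) condition: ∀x ∀z (xRz → ∃w (x = w ∧ zR²w)).
A: fails — w1Rw0 but no w with w1=w and w0R²w.
B: fails — w2Rw1 but no w with w2=w and w1R²w.
C: ✓.

C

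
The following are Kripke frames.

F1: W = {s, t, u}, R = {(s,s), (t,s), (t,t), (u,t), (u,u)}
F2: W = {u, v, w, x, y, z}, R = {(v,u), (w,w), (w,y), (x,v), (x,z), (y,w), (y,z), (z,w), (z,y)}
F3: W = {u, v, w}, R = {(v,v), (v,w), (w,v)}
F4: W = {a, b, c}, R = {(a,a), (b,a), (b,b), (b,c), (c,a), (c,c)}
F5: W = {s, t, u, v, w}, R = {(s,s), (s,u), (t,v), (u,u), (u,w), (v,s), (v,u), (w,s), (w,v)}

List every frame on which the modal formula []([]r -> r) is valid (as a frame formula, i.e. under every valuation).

This is the axiom for shift-reflexivity; its first-order frame correspondent is forall x forall y (Rxy -> Ryy).
F1: ✓.
F2: fails — Rvu but not Ruu.
F3: fails — Rvw but not Rww.
F4: ✓.
F5: fails — Rtv but not Rvv.

F1, F4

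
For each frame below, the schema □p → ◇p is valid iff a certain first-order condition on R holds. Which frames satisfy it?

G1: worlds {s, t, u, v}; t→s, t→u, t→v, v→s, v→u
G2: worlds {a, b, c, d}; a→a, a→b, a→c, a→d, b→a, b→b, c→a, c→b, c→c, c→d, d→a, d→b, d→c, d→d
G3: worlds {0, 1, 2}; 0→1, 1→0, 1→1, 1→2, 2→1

This is the axiom for seriality; its first-order frame correspondent is ∀x ∃y Rxy.
G1: fails — world s has no successor.
G2: ✓.
G3: ✓.

G2, G3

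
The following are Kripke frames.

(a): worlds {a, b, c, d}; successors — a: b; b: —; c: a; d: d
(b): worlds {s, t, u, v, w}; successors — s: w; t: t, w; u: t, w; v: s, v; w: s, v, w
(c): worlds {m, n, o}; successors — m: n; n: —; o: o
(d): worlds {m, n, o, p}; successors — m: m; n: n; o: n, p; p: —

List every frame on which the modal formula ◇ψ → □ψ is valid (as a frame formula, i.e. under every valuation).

The schema corresponds to partial functionality: ∀x ∀y ∀z (Rxy ∧ Rxz → y = z).
(a): holds.
(b): fails — t sees both t and w.
(c): holds.
(d): fails — o sees both n and p.

(a), (c)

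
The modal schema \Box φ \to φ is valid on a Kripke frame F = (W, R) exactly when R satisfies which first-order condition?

reflexivity: \forall x Rxx

Suppose □φ→φ is valid. At any x set V(φ)={w : Rxw}. Then □φ holds at x, so φ holds at x, i.e. Rxx.
Conversely, any frame satisfying \forall x Rxx validates the schema.
Frame condition: \forall x Rxx.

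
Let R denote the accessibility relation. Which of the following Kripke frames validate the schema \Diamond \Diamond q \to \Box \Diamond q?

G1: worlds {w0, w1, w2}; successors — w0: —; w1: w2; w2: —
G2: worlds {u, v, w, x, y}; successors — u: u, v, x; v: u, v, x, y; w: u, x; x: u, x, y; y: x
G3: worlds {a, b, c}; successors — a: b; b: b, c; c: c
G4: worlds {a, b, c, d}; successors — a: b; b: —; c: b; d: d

G1, G4

The schema corresponds to a generalized confluence (Geach) condition: \forall x \forall y \forall z ((x R^2 y \wedge xRz) \to \exists w (y = w \wedge zRw)).
G1: ✓.
G2: fails — uR²v, uRx but no t with v=t and xRt.
G3: fails — bR²b, bRc but no w with b=w and cRw.
G4: ✓.
Valid on: G1, G4.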